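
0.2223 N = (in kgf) 0.02267. Check: 1 kgf = 9.80665 N, so 0.2223 N = 0.2223 / 9.80665 = 0.022668291 kgf ≈ 0.02267 kgf (4 s.f.).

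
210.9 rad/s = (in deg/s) 1.208e+04. Check: 1 deg/s = 0.017453293 rad/s, so 210.9 rad/s = 210.9 / 0.017453293 = 12083.68 deg/s ≈ 1.208e+04 deg/s (4 s.f.).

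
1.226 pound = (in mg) 1 pound = 0.45359237 kg, so 1.226 pound = 1.226 * 0.45359237 = 0.55610425 kg. 1 mg = 1e-06 kg, so 0.55610425 kg = 0.55610425 / 1e-06 = 556104.25 mg ≈ 5.561e+05 mg (4 s.f.). Final answer: 5.561e+05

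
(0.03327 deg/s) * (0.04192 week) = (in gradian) 1 deg/s = 0.017453293 rad/s, so 0.03327 deg/s = 0.03327 * 0.017453293 = 0.00058067104 rad/s. 1 week = 604800 s, so 0.04192 week = 0.04192 * 604800 = 25353.216 s. Combine: 0.00058067104 rad/s * 25353.216 s = 14.721878 rad. 1 gradian = 0.015707963 rad, so 14.721878 rad = 14.721878 / 0.015707963 = 937.22388 gradian ≈ 937.2 gradian (4 s.f.). Final answer: 937.2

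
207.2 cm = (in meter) 1 cm = 0.01 m, so 207.2 cm = 207.2 * 0.01 = 2.072 m. 2.072 m = 2.072 meter. Final answer: 2.072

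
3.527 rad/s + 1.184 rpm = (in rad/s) 3.527 rad/s is already in rad/s. 1 rpm = 0.10471976 rad/s, so 1.184 rpm = 1.184 * 0.10471976 = 0.12398819 rad/s. Sum: 3.527 + 0.12398819 = 3.6509882 rad/s. Result: 3.6509882 rad/s ≈ 3.651 rad/s (4 s.f.). Final answer: 3.651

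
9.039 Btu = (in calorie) 2279. Check: 1 Btu = 1055.0559 J, so 9.039 Btu = 9.039 * 1055.0559 = 9536.6499 J. 1 calorie = 4.184 J, so 9536.6499 J = 9536.6499 / 4.184 = 2279.314 calorie ≈ 2279 calorie (4 s.f.).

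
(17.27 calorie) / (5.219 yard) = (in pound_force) 3.404. Check: 1 calorie = 4.184 J, so 17.27 calorie = 17.27 * 4.184 = 72.25768 J. 1 yard = 0.9144 m, so 5.219 yard = 5.219 * 0.9144 = 4.7722536 m. Combine: 72.25768 J / 4.7722536 m = 15.141207 N. 1 pound_force = 4.4482216 N, so 15.141207 N = 15.141207 / 4.4482216 = 3.4038788 pound_force ≈ 3.404 pound_force (4 s.f.).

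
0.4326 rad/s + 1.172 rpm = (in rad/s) 0.5553. Check: 0.4326 rad/s is already in rad/s. 1 rpm = 0.10471976 rad/s, so 1.172 rpm = 1.172 * 0.10471976 = 0.12273155 rad/s. Sum: 0.4326 + 0.12273155 = 0.55533155 rad/s. Result: 0.55533155 rad/s ≈ 0.5553 rad/s (4 s.f.).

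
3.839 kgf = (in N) 1 kgf = 9.80665 N, so 3.839 kgf = 3.839 * 9.80665 = 37.647729 N. Result: 37.647729 N ≈ 37.65 N (4 s.f.). Final answer: 37.65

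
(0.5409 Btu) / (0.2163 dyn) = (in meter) 1 Btu = 1055.0559 J, so 0.5409 Btu = 0.5409 * 1055.0559 = 570.67971 J. 1 dyn = 1e-05 N, so 0.2163 dyn = 0.2163 * 1e-05 = 2.163e-06 N. Combine: 570.67971 J / 2.163e-06 N = 2.6383713e+08 m. 2.6383713e+08 m = 2.6383713e+08 meter ≈ 2.638e+08 meter (4 s.f.). Final answer: 2.638e+08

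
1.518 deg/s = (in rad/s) 1 deg/s = 0.017453293 rad/s, so 1.518 deg/s = 1.518 * 0.017453293 = 0.026494098 rad/s. Result: 0.026494098 rad/s ≈ 0.02649 rad/s (4 s.f.). Final answer: 0.02649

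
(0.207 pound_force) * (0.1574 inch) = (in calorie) 1 pound_force = 4.4482216 N, so 0.207 pound_force = 0.207 * 4.4482216 = 0.92078187 N. 1 inch = 0.0254 m, so 0.1574 inch = 0.1574 * 0.0254 = 0.00399796 m. Combine: 0.92078187 N * 0.00399796 m = 0.0036812491 J. 1 calorie = 4.184 J, so 0.0036812491 J = 0.0036812491 / 4.184 = 0.00087983965 calorie ≈ 0.0008798 calorie (4 s.f.). Final answer: 0.0008798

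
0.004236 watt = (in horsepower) 5.681e-06. Check: 0.004236 watt = 0.004236 W. 1 horsepower = 745.69987 W, so 0.004236 W = 0.004236 / 745.69987 = 5.6805696e-06 horsepower ≈ 5.681e-06 horsepower (4 s.f.).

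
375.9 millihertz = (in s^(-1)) 1 millihertz = 0.001 Hz, so 375.9 millihertz = 375.9 * 0.001 = 0.3759 Hz. 0.3759 Hz = 0.3759 s^(-1). Final answer: 0.3759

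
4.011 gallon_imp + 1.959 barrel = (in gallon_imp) 1 gallon_imp = 0.00454609 m^3, so 4.011 gallon_imp = 4.011 * 0.00454609 = 0.018234367 m^3. 1 barrel = 0.15898729 m^3, so 1.959 barrel = 1.959 * 0.15898729 = 0.31145611 m^3. Sum: 0.018234367 + 0.31145611 = 0.32969048 m^3. 1 gallon_imp = 0.00454609 m^3, so 0.32969048 m^3 = 0.32969048 / 0.00454609 = 72.521767 gallon_imp ≈ 72.52 gallon_imp (4 s.f.). Final answer: 72.52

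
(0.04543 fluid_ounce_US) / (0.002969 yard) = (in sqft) 1 fluid_ounce_US = 2.957353e-05 m^3, so 0.04543 fluid_ounce_US = 0.04543 * 2.957353e-05 = 1.3435254e-06 m^3. 1 yard = 0.9144 m, so 0.002969 yard = 0.002969 * 0.9144 = 0.0027148536 m. Combine: 1.3435254e-06 m^3 / 0.0027148536 m = 0.00049487952 m^2. 1 sqft = 0.09290304 m^2, so 0.00049487952 m^2 = 0.00049487952 / 0.09290304 = 0.0053268388 sqft ≈ 0.005327 sqft (4 s.f.). Final answer: 0.005327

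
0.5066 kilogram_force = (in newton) 4.968. Check: 1 kilogram_force = 9.80665 N, so 0.5066 kilogram_force = 0.5066 * 9.80665 = 4.9680489 N. 4.9680489 N = 4.9680489 newton ≈ 4.968 newton (4 s.f.).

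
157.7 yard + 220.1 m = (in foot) 1195. Check: 1 yard = 0.9144 m, so 157.7 yard = 157.7 * 0.9144 = 144.20088 m. 220.1 m is already in m. Sum: 144.20088 + 220.1 = 364.30088 m. 1 foot = 0.3048 m, so 364.30088 m = 364.30088 / 0.3048 = 1195.2129 foot ≈ 1195 foot (4 s.f.).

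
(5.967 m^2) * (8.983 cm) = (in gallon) 5.967 m^2 is already in m^2. 1 cm = 0.01 m, so 8.983 cm = 8.983 * 0.01 = 0.08983 m. Combine: 5.967 m^2 * 0.08983 m = 0.53601561 m^3. 1 gallon = 0.0037854118 m^3, so 0.53601561 m^3 = 0.53601561 / 0.0037854118 = 141.60034 gallon ≈ 141.6 gallon (4 s.f.). Final answer: 141.6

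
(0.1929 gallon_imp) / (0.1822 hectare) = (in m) 4.813e-07. Check: 1 gallon_imp = 0.00454609 m^3, so 0.1929 gallon_imp = 0.1929 * 0.00454609 = 0.00087694076 m^3. 1 hectare = 10000 m^2, so 0.1822 hectare = 0.1822 * 10000 = 1822 m^2. Combine: 0.00087694076 m^3 / 1822 m^2 = 4.8130667e-07 m. Result: 4.8130667e-07 m ≈ 4.813e-07 m (4 s.f.).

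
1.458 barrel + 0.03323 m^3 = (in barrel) 1.667. Check: 1 barrel = 0.15898729 m^3, so 1.458 barrel = 1.458 * 0.15898729 = 0.23180348 m^3. 0.03323 m^3 is already in m^3. Sum: 0.23180348 + 0.03323 = 0.26503348 m^3. 1 barrel = 0.15898729 m^3, so 0.26503348 m^3 = 0.26503348 / 0.15898729 = 1.6670104 barrel ≈ 1.667 barrel (4 s.f.).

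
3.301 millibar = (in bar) 0.003301. Check: 1 millibar = 100 Pa, so 3.301 millibar = 3.301 * 100 = 330.1 Pa. 1 bar = 100000 Pa, so 330.1 Pa = 330.1 / 100000 = 0.003301 bar.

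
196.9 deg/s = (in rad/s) 1 deg/s = 0.017453293 rad/s, so 196.9 deg/s = 196.9 * 0.017453293 = 3.4365533 rad/s. Result: 3.4365533 rad/s ≈ 3.437 rad/s (4 s.f.). Final answer: 3.437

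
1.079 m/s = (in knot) 1 knot = 0.51444444 m/s, so 1.079 m/s = 1.079 / 0.51444444 = 2.0974082 knot ≈ 2.097 knot (4 s.f.). Final answer: 2.097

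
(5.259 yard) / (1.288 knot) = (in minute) 0.121. Check: 1 yard = 0.9144 m, so 5.259 yard = 5.259 * 0.9144 = 4.8088296 m. 1 knot = 0.51444444 m/s, so 1.288 knot = 1.288 * 0.51444444 = 0.66260444 m/s. Combine: 4.8088296 m / 0.66260444 m/s = 7.2574666 s. 1 minute = 60 s, so 7.2574666 s = 7.2574666 / 60 = 0.12095778 minute ≈ 0.121 minute (4 s.f.).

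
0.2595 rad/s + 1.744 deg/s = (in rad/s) 0.2595 rad/s is already in rad/s. 1 deg/s = 0.017453293 rad/s, so 1.744 deg/s = 1.744 * 0.017453293 = 0.030438542 rad/s. Sum: 0.2595 + 0.030438542 = 0.28993854 rad/s. Result: 0.28993854 rad/s ≈ 0.2899 rad/s (4 s.f.). Final answer: 0.2899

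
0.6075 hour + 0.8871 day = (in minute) 1 hour = 3600 s, so 0.6075 hour = 0.6075 * 3600 = 2187 s. 1 day = 86400 s, so 0.8871 day = 0.8871 * 86400 = 76645.44 s. Sum: 2187 + 76645.44 = 78832.44 s. 1 minute = 60 s, so 78832.44 s = 78832.44 / 60 = 1313.874 minute ≈ 1314 minute (4 s.f.). Final answer: 1314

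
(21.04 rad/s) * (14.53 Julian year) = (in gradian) 21.04 rad/s is already in rad/s. 1 Julian year = 31557600 s, so 14.53 Julian year = 14.53 * 31557600 = 4.5853193e+08 s. Combine: 21.04 rad/s * 4.5853193e+08 s = 9.6475118e+09 rad. 1 gradian = 0.015707963 rad, so 9.6475118e+09 rad = 9.6475118e+09 / 0.015707963 = 6.1417967e+11 gradian ≈ 6.142e+11 gradian (4 s.f.). Final answer: 6.142e+11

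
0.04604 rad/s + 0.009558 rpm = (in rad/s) 0.04704. Check: 0.04604 rad/s is already in rad/s. 1 rpm = 0.10471976 rad/s, so 0.009558 rpm = 0.009558 * 0.10471976 = 0.0010009114 rad/s. Sum: 0.04604 + 0.0010009114 = 0.047040911 rad/s. Result: 0.047040911 rad/s ≈ 0.04704 rad/s (4 s.f.).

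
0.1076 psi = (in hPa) 7.419. Check: 1 psi = 6894.7573 Pa, so 0.1076 psi = 0.1076 * 6894.7573 = 741.87588 Pa. 1 hPa = 100 Pa, so 741.87588 Pa = 741.87588 / 100 = 7.4187588 hPa ≈ 7.419 hPa (4 s.f.).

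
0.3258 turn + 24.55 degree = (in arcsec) 5.106e+05. Check: 1 turn = 6.2831853 rad, so 0.3258 turn = 0.3258 * 6.2831853 = 2.0470618 rad. 1 degree = 0.017453293 rad, so 24.55 degree = 24.55 * 0.017453293 = 0.42847833 rad. Sum: 2.0470618 + 0.42847833 = 2.4755401 rad. 1 arcsec = 4.8481368e-06 rad, so 2.4755401 rad = 2.4755401 / 4.8481368e-06 = 510616.8 arcsec ≈ 5.106e+05 arcsec (4 s.f.).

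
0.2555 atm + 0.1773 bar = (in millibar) 436.2. Check: 1 atm = 101325 Pa, so 0.2555 atm = 0.2555 * 101325 = 25888.538 Pa. 1 bar = 100000 Pa, so 0.1773 bar = 0.1773 * 100000 = 17730 Pa. Sum: 25888.538 + 17730 = 43618.538 Pa. 1 millibar = 100 Pa, so 43618.538 Pa = 43618.538 / 100 = 436.18538 millibar ≈ 436.2 millibar (4 s.f.).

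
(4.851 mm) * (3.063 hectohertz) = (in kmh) 5.349. Check: 1 mm = 0.001 m, so 4.851 mm = 4.851 * 0.001 = 0.004851 m. 1 hectohertz = 100 Hz, so 3.063 hectohertz = 3.063 * 100 = 306.3 Hz. Combine: 0.004851 m * 306.3 Hz = 1.4858613 m/s. 1 kmh = 0.27777778 m/s, so 1.4858613 m/s = 1.4858613 / 0.27777778 = 5.3491007 kmh ≈ 5.349 kmh (4 s.f.).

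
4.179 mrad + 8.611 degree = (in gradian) 1 mrad = 0.001 rad, so 4.179 mrad = 4.179 * 0.001 = 0.004179 rad. 1 degree = 0.017453293 rad, so 8.611 degree = 8.611 * 0.017453293 = 0.1502903 rad. Sum: 0.004179 + 0.1502903 = 0.1544693 rad. 1 gradian = 0.015707963 rad, so 0.1544693 rad = 0.1544693 / 0.015707963 = 9.8338212 gradian ≈ 9.834 gradian (4 s.f.). Final answer: 9.834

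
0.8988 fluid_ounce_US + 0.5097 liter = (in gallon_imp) 1 fluid_ounce_US = 2.957353e-05 m^3, so 0.8988 fluid_ounce_US = 0.8988 * 2.957353e-05 = 2.6580688e-05 m^3. 1 liter = 0.001 m^3, so 0.5097 liter = 0.5097 * 0.001 = 0.0005097 m^3. Sum: 2.6580688e-05 + 0.0005097 = 0.00053628069 m^3. 1 gallon_imp = 0.00454609 m^3, so 0.00053628069 m^3 = 0.00053628069 / 0.00454609 = 0.11796526 gallon_imp ≈ 0.118 gallon_imp (4 s.f.). Final answer: 0.118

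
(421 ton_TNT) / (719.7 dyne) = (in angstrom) 2.447e+24. Check: 1 ton_TNT = 4.184e+09 J, so 421 ton_TNT = 421 * 4.184e+09 = 1.761464e+12 J. 1 dyne = 1e-05 N, so 719.7 dyne = 719.7 * 1e-05 = 0.007197 N. Combine: 1.761464e+12 J / 0.007197 N = 2.4474976e+14 m. 1 angstrom = 1e-10 m, so 2.4474976e+14 m = 2.4474976e+14 / 1e-10 = 2.4474976e+24 angstrom ≈ 2.447e+24 angstrom (4 s.f.).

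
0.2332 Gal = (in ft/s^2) 1 Gal = 0.01 m/s^2, so 0.2332 Gal = 0.2332 * 0.01 = 0.002332 m/s^2. 1 ft/s^2 = 0.3048 m/s^2, so 0.002332 m/s^2 = 0.002332 / 0.3048 = 0.0076509186 ft/s^2 ≈ 0.007651 ft/s^2 (4 s.f.). Final answer: 0.007651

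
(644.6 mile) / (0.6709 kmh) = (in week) 1 mile = 1609.344 m, so 644.6 mile = 644.6 * 1609.344 = 1037383.1 m. 1 kmh = 0.27777778 m/s, so 0.6709 kmh = 0.6709 * 0.27777778 = 0.18636111 m/s. Combine: 1037383.1 m / 0.18636111 m/s = 5566521.6 s. 1 week = 604800 s, so 5566521.6 s = 5566521.6 / 604800 = 9.2039047 week ≈ 9.204 week (4 s.f.). Final answer: 9.204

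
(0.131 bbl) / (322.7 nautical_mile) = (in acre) 1 bbl = 0.15898729 m^3, so 0.131 bbl = 0.131 * 0.15898729 = 0.020827336 m^3. 1 nautical_mile = 1852 m, so 322.7 nautical_mile = 322.7 * 1852 = 597640.4 m. Combine: 0.020827336 m^3 / 597640.4 m = 3.4849277e-08 m^2. 1 acre = 4046.8564 m^2, so 3.4849277e-08 m^2 = 3.4849277e-08 / 4046.8564 = 8.6114438e-12 acre ≈ 8.611e-12 acre (4 s.f.). Final answer: 8.611e-12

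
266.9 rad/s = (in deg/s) 1 deg/s = 0.017453293 rad/s, so 266.9 rad/s = 266.9 / 0.017453293 = 15292.244 deg/s ≈ 1.529e+04 deg/s (4 s.f.). Final answer: 1.529e+04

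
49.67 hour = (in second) 1 hour = 3600 s, so 49.67 hour = 49.67 * 3600 = 178812 s. 178812 s = 178812 second ≈ 1.788e+05 second (4 s.f.). Final answer: 1.788e+05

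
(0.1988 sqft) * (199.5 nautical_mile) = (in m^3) 1 sqft = 0.09290304 m^2, so 0.1988 sqft = 0.1988 * 0.09290304 = 0.018469124 m^2. 1 nautical_mile = 1852 m, so 199.5 nautical_mile = 199.5 * 1852 = 369474 m. Combine: 0.018469124 m^2 * 369474 m = 6823.8613 m^3. Result: 6823.8613 m^3 ≈ 6824 m^3 (4 s.f.). Final answer: 6824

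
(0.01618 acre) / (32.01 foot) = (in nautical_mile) 0.003624. Check: 1 acre = 4046.8564 m^2, so 0.01618 acre = 0.01618 * 4046.8564 = 65.478137 m^2. 1 foot = 0.3048 m, so 32.01 foot = 32.01 * 0.3048 = 9.756648 m. Combine: 65.478137 m^2 / 9.756648 m = 6.7111304 m. 1 nautical_mile = 1852 m, so 6.7111304 m = 6.7111304 / 1852 = 0.0036237205 nautical_mile ≈ 0.003624 nautical_mile (4 s.f.).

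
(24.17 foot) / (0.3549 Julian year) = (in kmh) 1 foot = 0.3048 m, so 24.17 foot = 24.17 * 0.3048 = 7.367016 m. 1 Julian year = 31557600 s, so 0.3549 Julian year = 0.3549 * 31557600 = 11199792 s. Combine: 7.367016 m / 11199792 s = 6.5778149e-07 m/s. 1 kmh = 0.27777778 m/s, so 6.5778149e-07 m/s = 6.5778149e-07 / 0.27777778 = 2.3680134e-06 kmh ≈ 2.368e-06 kmh (4 s.f.). Final answer: 2.368e-06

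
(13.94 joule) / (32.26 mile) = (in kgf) 13.94 joule = 13.94 J. 1 mile = 1609.344 m, so 32.26 mile = 32.26 * 1609.344 = 51917.437 m. Combine: 13.94 J / 51917.437 m = 0.00026850324 N. 1 kgf = 9.80665 N, so 0.00026850324 N = 0.00026850324 / 9.80665 = 2.737971e-05 kgf ≈ 2.738e-05 kgf (4 s.f.). Final answer: 2.738e-05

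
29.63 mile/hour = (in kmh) 47.68. Check: 1 mile/hour = 0.44704 m/s, so 29.63 mile/hour = 29.63 * 0.44704 = 13.245795 m/s. 1 kmh = 0.27777778 m/s, so 13.245795 m/s = 13.245795 / 0.27777778 = 47.684863 kmh ≈ 47.68 kmh (4 s.f.).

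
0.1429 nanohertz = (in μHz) 0.0001429. Check: 1 nanohertz = 1e-09 Hz, so 0.1429 nanohertz = 0.1429 * 1e-09 = 1.429e-10 Hz. 1 μHz = 1e-06 Hz, so 1.429e-10 Hz = 1.429e-10 / 1e-06 = 0.0001429 μHz.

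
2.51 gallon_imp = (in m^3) 0.01141. Check: 1 gallon_imp = 0.00454609 m^3, so 2.51 gallon_imp = 2.51 * 0.00454609 = 0.011410686 m^3. Result: 0.011410686 m^3 ≈ 0.01141 m^3 (4 s.f.).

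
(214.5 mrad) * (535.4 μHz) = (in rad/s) 0.0001148. Check: 1 mrad = 0.001 rad, so 214.5 mrad = 214.5 * 0.001 = 0.2145 rad. 1 μHz = 1e-06 Hz, so 535.4 μHz = 535.4 * 1e-06 = 0.0005354 Hz. Combine: 0.2145 rad * 0.0005354 Hz = 0.0001148433 rad/s. Result: 0.0001148433 rad/s ≈ 0.0001148 rad/s (4 s.f.).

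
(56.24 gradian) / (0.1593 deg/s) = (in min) 1 gradian = 0.015707963 rad, so 56.24 gradian = 56.24 * 0.015707963 = 0.88341585 rad. 1 deg/s = 0.017453293 rad/s, so 0.1593 deg/s = 0.1593 * 0.017453293 = 0.0027803095 rad/s. Combine: 0.88341585 rad / 0.0027803095 rad/s = 317.74011 s. 1 min = 60 s, so 317.74011 s = 317.74011 / 60 = 5.2956685 min ≈ 5.296 min (4 s.f.). Final answer: 5.296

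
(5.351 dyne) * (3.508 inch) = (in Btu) 1 dyne = 1e-05 N, so 5.351 dyne = 5.351 * 1e-05 = 5.351e-05 N. 1 inch = 0.0254 m, so 3.508 inch = 3.508 * 0.0254 = 0.0891032 m. Combine: 5.351e-05 N * 0.0891032 m = 4.7679122e-06 J. 1 Btu = 1055.0559 J, so 4.7679122e-06 J = 4.7679122e-06 / 1055.0559 = 4.5191088e-09 Btu ≈ 4.519e-09 Btu (4 s.f.). Final answer: 4.519e-09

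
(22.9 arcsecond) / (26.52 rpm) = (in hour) 1 arcsecond = 4.8481368e-06 rad, so 22.9 arcsecond = 22.9 * 4.8481368e-06 = 0.00011102233 rad. 1 rpm = 0.10471976 rad/s, so 26.52 rpm = 26.52 * 0.10471976 = 2.7771679 rad/s. Combine: 0.00011102233 rad / 2.7771679 rad/s = 3.9976817e-05 s. 1 hour = 3600 s, so 3.9976817e-05 s = 3.9976817e-05 / 3600 = 1.1104671e-08 hour ≈ 1.11e-08 hour (4 s.f.). Final answer: 1.11e-08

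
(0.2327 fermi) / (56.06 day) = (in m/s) 4.804e-23. Check: 1 fermi = 1e-15 m, so 0.2327 fermi = 0.2327 * 1e-15 = 2.327e-16 m. 1 day = 86400 s, so 56.06 day = 56.06 * 86400 = 4843584 s. Combine: 2.327e-16 m / 4843584 s = 4.8042937e-23 m/s. Result: 4.8042937e-23 m/s ≈ 4.804e-23 m/s (4 s.f.).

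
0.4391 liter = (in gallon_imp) 1 liter = 0.001 m^3, so 0.4391 liter = 0.4391 * 0.001 = 0.0004391 m^3. 1 gallon_imp = 0.00454609 m^3, so 0.0004391 m^3 = 0.0004391 / 0.00454609 = 0.096588497 gallon_imp ≈ 0.09659 gallon_imp (4 s.f.). Final answer: 0.09659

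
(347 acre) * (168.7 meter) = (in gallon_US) 6.258e+10. Check: 1 acre = 4046.8564 m^2, so 347 acre = 347 * 4046.8564 = 1404259.2 m^2. 168.7 meter = 168.7 m. Combine: 1404259.2 m^2 * 168.7 m = 2.3689852e+08 m^3. 1 gallon_US = 0.0037854118 m^3, so 2.3689852e+08 m^3 = 2.3689852e+08 / 0.0037854118 = 6.2581969e+10 gallon_US ≈ 6.258e+10 gallon_US (4 s.f.).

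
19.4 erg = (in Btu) 1.839e-09. Check: 1 erg = 1e-07 J, so 19.4 erg = 19.4 * 1e-07 = 1.94e-06 J. 1 Btu = 1055.0559 J, so 1.94e-06 J = 1.94e-06 / 1055.0559 = 1.8387652e-09 Btu ≈ 1.839e-09 Btu (4 s.f.).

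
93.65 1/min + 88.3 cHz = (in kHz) 0.002444. Check: 1 1/min = 0.016666667 Hz, so 93.65 1/min = 93.65 * 0.016666667 = 1.5608333 Hz. 1 cHz = 0.01 Hz, so 88.3 cHz = 88.3 * 0.01 = 0.883 Hz. Sum: 1.5608333 + 0.883 = 2.4438333 Hz. 1 kHz = 1000 Hz, so 2.4438333 Hz = 2.4438333 / 1000 = 0.0024438333 kHz ≈ 0.002444 kHz (4 s.f.).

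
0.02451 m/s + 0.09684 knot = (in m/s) 0.02451 m/s is already in m/s. 1 knot = 0.51444444 m/s, so 0.09684 knot = 0.09684 * 0.51444444 = 0.0498188 m/s. Sum: 0.02451 + 0.0498188 = 0.0743288 m/s. Result: 0.0743288 m/s ≈ 0.07433 m/s (4 s.f.). Final answer: 0.07433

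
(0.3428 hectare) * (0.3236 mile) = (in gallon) 1 hectare = 10000 m^2, so 0.3428 hectare = 0.3428 * 10000 = 3428 m^2. 1 mile = 1609.344 m, so 0.3236 mile = 0.3236 * 1609.344 = 520.78372 m. Combine: 3428 m^2 * 520.78372 m = 1785246.6 m^3. 1 gallon = 0.0037854118 m^3, so 1785246.6 m^3 = 1785246.6 / 0.0037854118 = 4.7161225e+08 gallon ≈ 4.716e+08 gallon (4 s.f.). Final answer: 4.716e+08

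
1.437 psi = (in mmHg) 1 psi = 6894.7573 Pa, so 1.437 psi = 1.437 * 6894.7573 = 9907.7662 Pa. 1 mmHg = 133.32237 Pa, so 9907.7662 Pa = 9907.7662 / 133.32237 = 74.314358 mmHg ≈ 74.31 mmHg (4 s.f.). Final answer: 74.31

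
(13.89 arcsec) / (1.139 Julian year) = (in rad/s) 1 arcsec = 4.8481368e-06 rad, so 13.89 arcsec = 13.89 * 4.8481368e-06 = 6.734062e-05 rad. 1 Julian year = 31557600 s, so 1.139 Julian year = 1.139 * 31557600 = 35944106 s. Combine: 6.734062e-05 rad / 35944106 s = 1.8734816e-12 rad/s. Result: 1.8734816e-12 rad/s ≈ 1.873e-12 rad/s (4 s.f.). Final answer: 1.873e-12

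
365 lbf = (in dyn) 1.624e+08. Check: 1 lbf = 4.4482216 N, so 365 lbf = 365 * 4.4482216 = 1623.6009 N. 1 dyn = 1e-05 N, so 1623.6009 N = 1623.6009 / 1e-05 = 1.6236009e+08 dyn ≈ 1.624e+08 dyn (4 s.f.).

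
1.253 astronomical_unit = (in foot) 6.15e+11. Check: 1 astronomical_unit = 1.4959787e+11 m, so 1.253 astronomical_unit = 1.253 * 1.4959787e+11 = 1.8744613e+11 m. 1 foot = 0.3048 m, so 1.8744613e+11 m = 1.8744613e+11 / 0.3048 = 6.1498075e+11 foot ≈ 6.15e+11 foot (4 s.f.).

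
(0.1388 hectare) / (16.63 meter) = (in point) 2.366e+05. Check: 1 hectare = 10000 m^2, so 0.1388 hectare = 0.1388 * 10000 = 1388 m^2. 16.63 meter = 16.63 m. Combine: 1388 m^2 / 16.63 m = 83.46362 m. 1 point = 0.00035277778 m, so 83.46362 m = 83.46362 / 0.00035277778 = 236589.79 point ≈ 2.366e+05 point (4 s.f.).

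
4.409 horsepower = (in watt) 1 horsepower = 745.69987 W, so 4.409 horsepower = 4.409 * 745.69987 = 3287.7907 W. 3287.7907 W = 3287.7907 watt ≈ 3288 watt (4 s.f.). Final answer: 3288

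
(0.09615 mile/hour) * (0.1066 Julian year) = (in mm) 1 mile/hour = 0.44704 m/s, so 0.09615 mile/hour = 0.09615 * 0.44704 = 0.042982896 m/s. 1 Julian year = 31557600 s, so 0.1066 Julian year = 0.1066 * 31557600 = 3364040.2 s. Combine: 0.042982896 m/s * 3364040.2 s = 144596.19 m. 1 mm = 0.001 m, so 144596.19 m = 144596.19 / 0.001 = 1.4459619e+08 mm ≈ 1.446e+08 mm (4 s.f.). Final answer: 1.446e+08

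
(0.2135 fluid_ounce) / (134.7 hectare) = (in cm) 4.687e-10. Check: 1 fluid_ounce = 2.957353e-05 m^3, so 0.2135 fluid_ounce = 0.2135 * 2.957353e-05 = 6.3139486e-06 m^3. 1 hectare = 10000 m^2, so 134.7 hectare = 134.7 * 10000 = 1347000 m^2. Combine: 6.3139486e-06 m^3 / 1347000 m^2 = 4.6874154e-12 m. 1 cm = 0.01 m, so 4.6874154e-12 m = 4.6874154e-12 / 0.01 = 4.6874154e-10 cm ≈ 4.687e-10 cm (4 s.f.).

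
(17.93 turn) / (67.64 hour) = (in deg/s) 1 turn = 6.2831853 rad, so 17.93 turn = 17.93 * 6.2831853 = 112.65751 rad. 1 hour = 3600 s, so 67.64 hour = 67.64 * 3600 = 243504 s. Combine: 112.65751 rad / 243504 s = 0.00046265159 rad/s. 1 deg/s = 0.017453293 rad/s, so 0.00046265159 rad/s = 0.00046265159 / 0.017453293 = 0.026507983 deg/s ≈ 0.02651 deg/s (4 s.f.). Final answer: 0.02651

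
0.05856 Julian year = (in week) 3.056. Check: 1 Julian year = 31557600 s, so 0.05856 Julian year = 0.05856 * 31557600 = 1848013.1 s. 1 week = 604800 s, so 1848013.1 s = 1848013.1 / 604800 = 3.0555771 week ≈ 3.056 week (4 s.f.).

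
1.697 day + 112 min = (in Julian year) 0.004859. Check: 1 day = 86400 s, so 1.697 day = 1.697 * 86400 = 146620.8 s. 1 min = 60 s, so 112 min = 112 * 60 = 6720 s. Sum: 146620.8 + 6720 = 153340.8 s. 1 Julian year = 31557600 s, so 153340.8 s = 153340.8 / 31557600 = 0.0048590767 Julian year ≈ 0.004859 Julian year (4 s.f.).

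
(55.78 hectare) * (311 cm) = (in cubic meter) 1 hectare = 10000 m^2, so 55.78 hectare = 55.78 * 10000 = 557800 m^2. 1 cm = 0.01 m, so 311 cm = 311 * 0.01 = 3.11 m. Combine: 557800 m^2 * 3.11 m = 1734758 m^3. 1734758 m^3 = 1734758 cubic meter ≈ 1.735e+06 cubic meter (4 s.f.). Final answer: 1.735e+06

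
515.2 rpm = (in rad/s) 53.95. Check: 1 rpm = 0.10471976 rad/s, so 515.2 rpm = 515.2 * 0.10471976 = 53.951618 rad/s. Result: 53.951618 rad/s ≈ 53.95 rad/s (4 s.f.).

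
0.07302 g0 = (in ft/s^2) 1 g0 = 9.80665 m/s^2, so 0.07302 g0 = 0.07302 * 9.80665 = 0.71608158 m/s^2. 1 ft/s^2 = 0.3048 m/s^2, so 0.71608158 m/s^2 = 0.71608158 / 0.3048 = 2.349349 ft/s^2 ≈ 2.349 ft/s^2 (4 s.f.). Final answer: 2.349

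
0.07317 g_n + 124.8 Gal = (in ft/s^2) 6.449. Check: 1 g_n = 9.80665 m/s^2, so 0.07317 g_n = 0.07317 * 9.80665 = 0.71755258 m/s^2. 1 Gal = 0.01 m/s^2, so 124.8 Gal = 124.8 * 0.01 = 1.248 m/s^2. Sum: 0.71755258 + 1.248 = 1.9655526 m/s^2. 1 ft/s^2 = 0.3048 m/s^2, so 1.9655526 m/s^2 = 1.9655526 / 0.3048 = 6.4486633 ft/s^2 ≈ 6.449 ft/s^2 (4 s.f.).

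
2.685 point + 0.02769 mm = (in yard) 1 point = 0.00035277778 m, so 2.685 point = 2.685 * 0.00035277778 = 0.00094720833 m. 1 mm = 0.001 m, so 0.02769 mm = 0.02769 * 0.001 = 2.769e-05 m. Sum: 0.00094720833 + 2.769e-05 = 0.00097489833 m. 1 yard = 0.9144 m, so 0.00097489833 m = 0.00097489833 / 0.9144 = 0.0010661618 yard ≈ 0.001066 yard (4 s.f.). Final answer: 0.001066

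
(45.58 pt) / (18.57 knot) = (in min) 1 pt = 0.00035277778 m, so 45.58 pt = 45.58 * 0.00035277778 = 0.016079611 m. 1 knot = 0.51444444 m/s, so 18.57 knot = 18.57 * 0.51444444 = 9.5532333 m/s. Combine: 0.016079611 m / 9.5532333 m/s = 0.001683159 s. 1 min = 60 s, so 0.001683159 s = 0.001683159 / 60 = 2.8052651e-05 min ≈ 2.805e-05 min (4 s.f.). Final answer: 2.805e-05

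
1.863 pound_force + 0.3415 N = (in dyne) 8.629e+05. Check: 1 pound_force = 4.4482216 N, so 1.863 pound_force = 1.863 * 4.4482216 = 8.2870369 N. 0.3415 N is already in N. Sum: 8.2870369 + 0.3415 = 8.6285369 N. 1 dyne = 1e-05 N, so 8.6285369 N = 8.6285369 / 1e-05 = 862853.69 dyne ≈ 8.629e+05 dyne (4 s.f.).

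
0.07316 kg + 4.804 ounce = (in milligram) 2.094e+05. Check: 0.07316 kg is already in kg. 1 ounce = 0.028349523 kg, so 4.804 ounce = 4.804 * 0.028349523 = 0.13619111 kg. Sum: 0.07316 + 0.13619111 = 0.20935111 kg. 1 milligram = 1e-06 kg, so 0.20935111 kg = 0.20935111 / 1e-06 = 209351.11 milligram ≈ 2.094e+05 milligram (4 s.f.).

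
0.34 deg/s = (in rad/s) 0.005934. Check: 1 deg/s = 0.017453293 rad/s, so 0.34 deg/s = 0.34 * 0.017453293 = 0.0059341195 rad/s. Result: 0.0059341195 rad/s ≈ 0.005934 rad/s (4 s.f.).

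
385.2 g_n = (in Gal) 1 g_n = 9.80665 m/s^2, so 385.2 g_n = 385.2 * 9.80665 = 3777.5216 m/s^2. 1 Gal = 0.01 m/s^2, so 3777.5216 m/s^2 = 3777.5216 / 0.01 = 377752.16 Gal ≈ 3.778e+05 Gal (4 s.f.). Final answer: 3.778e+05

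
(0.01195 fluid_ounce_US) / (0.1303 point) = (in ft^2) 0.08276. Check: 1 fluid_ounce_US = 2.957353e-05 m^3, so 0.01195 fluid_ounce_US = 0.01195 * 2.957353e-05 = 3.5340368e-07 m^3. 1 point = 0.00035277778 m, so 0.1303 point = 0.1303 * 0.00035277778 = 4.5966944e-05 m. Combine: 3.5340368e-07 m^3 / 4.5966944e-05 m = 0.0076882134 m^2. 1 ft^2 = 0.09290304 m^2, so 0.0076882134 m^2 = 0.0076882134 / 0.09290304 = 0.08275524 ft^2 ≈ 0.08276 ft^2 (4 s.f.).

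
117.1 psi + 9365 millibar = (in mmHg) 1.308e+04. Check: 1 psi = 6894.7573 Pa, so 117.1 psi = 117.1 * 6894.7573 = 807376.08 Pa. 1 millibar = 100 Pa, so 9365 millibar = 9365 * 100 = 936500 Pa. Sum: 807376.08 + 936500 = 1743876.1 Pa. 1 mmHg = 133.32237 Pa, so 1743876.1 Pa = 1743876.1 / 133.32237 = 13080.146 mmHg ≈ 1.308e+04 mmHg (4 s.f.).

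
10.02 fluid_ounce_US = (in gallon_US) 0.07828. Check: 1 fluid_ounce_US = 2.957353e-05 m^3, so 10.02 fluid_ounce_US = 10.02 * 2.957353e-05 = 0.00029632677 m^3. 1 gallon_US = 0.0037854118 m^3, so 0.00029632677 m^3 = 0.00029632677 / 0.0037854118 = 0.07828125 gallon_US ≈ 0.07828 gallon_US (4 s.f.).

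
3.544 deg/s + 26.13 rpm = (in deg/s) 1 deg/s = 0.017453293 rad/s, so 3.544 deg/s = 3.544 * 0.017453293 = 0.061854469 rad/s. 1 rpm = 0.10471976 rad/s, so 26.13 rpm = 26.13 * 0.10471976 = 2.7363272 rad/s. Sum: 0.061854469 + 2.7363272 = 2.7981817 rad/s. 1 deg/s = 0.017453293 rad/s, so 2.7981817 rad/s = 2.7981817 / 0.017453293 = 160.324 deg/s ≈ 160.3 deg/s (4 s.f.). Final answer: 160.3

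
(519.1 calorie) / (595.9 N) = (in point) 1 calorie = 4.184 J, so 519.1 calorie = 519.1 * 4.184 = 2171.9144 J. 595.9 N is already in N. Combine: 2171.9144 J / 595.9 N = 3.6447632 m. 1 point = 0.00035277778 m, so 3.6447632 m = 3.6447632 / 0.00035277778 = 10331.612 point ≈ 1.033e+04 point (4 s.f.). Final answer: 1.033e+04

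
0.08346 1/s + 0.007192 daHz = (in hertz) 0.08346 1/s = 0.08346 Hz. 1 daHz = 10 Hz, so 0.007192 daHz = 0.007192 * 10 = 0.07192 Hz. Sum: 0.08346 + 0.07192 = 0.15538 Hz. 0.15538 Hz = 0.15538 hertz ≈ 0.1554 hertz (4 s.f.). Final answer: 0.1554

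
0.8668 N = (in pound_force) 1 pound_force = 4.4482216 N, so 0.8668 N = 0.8668 / 4.4482216 = 0.19486439 pound_force ≈ 0.1949 pound_force (4 s.f.). Final answer: 0.1949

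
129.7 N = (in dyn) 1.297e+07. Check: 1 dyn = 1e-05 N, so 129.7 N = 129.7 / 1e-05 = 12970000 dyn ≈ 1.297e+07 dyn (4 s.f.).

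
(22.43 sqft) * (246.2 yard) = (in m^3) 469.1. Check: 1 sqft = 0.09290304 m^2, so 22.43 sqft = 22.43 * 0.09290304 = 2.0838152 m^2. 1 yard = 0.9144 m, so 246.2 yard = 246.2 * 0.9144 = 225.12528 m. Combine: 2.0838152 m^2 * 225.12528 m = 469.11948 m^3. Result: 469.11948 m^3 ≈ 469.1 m^3 (4 s.f.).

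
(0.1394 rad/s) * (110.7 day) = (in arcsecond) 2.75e+11. Check: 0.1394 rad/s is already in rad/s. 1 day = 86400 s, so 110.7 day = 110.7 * 86400 = 9564480 s. Combine: 0.1394 rad/s * 9564480 s = 1333288.5 rad. 1 arcsecond = 4.8481368e-06 rad, so 1333288.5 rad = 1333288.5 / 4.8481368e-06 = 2.750105e+11 arcsecond ≈ 2.75e+11 arcsecond (4 s.f.).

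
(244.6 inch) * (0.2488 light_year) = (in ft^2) 1 inch = 0.0254 m, so 244.6 inch = 244.6 * 0.0254 = 6.21284 m. 1 light_year = 9.4607305e+15 m, so 0.2488 light_year = 0.2488 * 9.4607305e+15 = 2.3538297e+15 m. Combine: 6.21284 m * 2.3538297e+15 m = 1.4623968e+16 m^2. 1 ft^2 = 0.09290304 m^2, so 1.4623968e+16 m^2 = 1.4623968e+16 / 0.09290304 = 1.5741108e+17 ft^2 ≈ 1.574e+17 ft^2 (4 s.f.). Final answer: 1.574e+17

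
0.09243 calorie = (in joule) 1 calorie = 4.184 J, so 0.09243 calorie = 0.09243 * 4.184 = 0.38672712 J. 0.38672712 J = 0.38672712 joule ≈ 0.3867 joule (4 s.f.). Final answer: 0.3867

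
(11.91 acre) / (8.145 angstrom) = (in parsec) 1 acre = 4046.8564 m^2, so 11.91 acre = 11.91 * 4046.8564 = 48198.06 m^2. 1 angstrom = 1e-10 m, so 8.145 angstrom = 8.145 * 1e-10 = 8.145e-10 m. Combine: 48198.06 m^2 / 8.145e-10 m = 5.9175028e+13 m. 1 parsec = 3.0856776e+16 m, so 5.9175028e+13 m = 5.9175028e+13 / 3.0856776e+16 = 0.001917732 parsec ≈ 0.001918 parsec (4 s.f.). Final answer: 0.001918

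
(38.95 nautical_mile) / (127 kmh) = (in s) 2045. Check: 1 nautical_mile = 1852 m, so 38.95 nautical_mile = 38.95 * 1852 = 72135.4 m. 1 kmh = 0.27777778 m/s, so 127 kmh = 127 * 0.27777778 = 35.277778 m/s. Combine: 72135.4 m / 35.277778 m/s = 2044.783 s. Result: 2044.783 s ≈ 2045 s (4 s.f.).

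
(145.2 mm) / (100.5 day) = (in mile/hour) 3.741e-08. Check: 1 mm = 0.001 m, so 145.2 mm = 145.2 * 0.001 = 0.1452 m. 1 day = 86400 s, so 100.5 day = 100.5 * 86400 = 8683200 s. Combine: 0.1452 m / 8683200 s = 1.6721946e-08 m/s. 1 mile/hour = 0.44704 m/s, so 1.6721946e-08 m/s = 1.6721946e-08 / 0.44704 = 3.7405927e-08 mile/hour ≈ 3.741e-08 mile/hour (4 s.f.).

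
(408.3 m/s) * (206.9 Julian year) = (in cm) 2.666e+14. Check: 408.3 m/s is already in m/s. 1 Julian year = 31557600 s, so 206.9 Julian year = 206.9 * 31557600 = 6.5292674e+09 s. Combine: 408.3 m/s * 6.5292674e+09 s = 2.6658999e+12 m. 1 cm = 0.01 m, so 2.6658999e+12 m = 2.6658999e+12 / 0.01 = 2.6658999e+14 cm ≈ 2.666e+14 cm (4 s.f.).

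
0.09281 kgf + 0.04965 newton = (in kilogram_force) 0.09787. Check: 1 kgf = 9.80665 N, so 0.09281 kgf = 0.09281 * 9.80665 = 0.91015519 N. 0.04965 newton = 0.04965 N. Sum: 0.91015519 + 0.04965 = 0.95980519 N. 1 kilogram_force = 9.80665 N, so 0.95980519 N = 0.95980519 / 9.80665 = 0.097872891 kilogram_force ≈ 0.09787 kilogram_force (4 s.f.).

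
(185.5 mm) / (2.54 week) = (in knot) 2.347e-07. Check: 1 mm = 0.001 m, so 185.5 mm = 185.5 * 0.001 = 0.1855 m. 1 week = 604800 s, so 2.54 week = 2.54 * 604800 = 1536192 s. Combine: 0.1855 m / 1536192 s = 1.2075314e-07 m/s. 1 knot = 0.51444444 m/s, so 1.2075314e-07 m/s = 1.2075314e-07 / 0.51444444 = 2.3472532e-07 knot ≈ 2.347e-07 knot (4 s.f.).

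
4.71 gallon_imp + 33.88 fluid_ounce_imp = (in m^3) 1 gallon_imp = 0.00454609 m^3, so 4.71 gallon_imp = 4.71 * 0.00454609 = 0.021412084 m^3. 1 fluid_ounce_imp = 2.8413063e-05 m^3, so 33.88 fluid_ounce_imp = 33.88 * 2.8413063e-05 = 0.00096263456 m^3. Sum: 0.021412084 + 0.00096263456 = 0.022374718 m^3. Result: 0.022374718 m^3 ≈ 0.02237 m^3 (4 s.f.). Final answer: 0.02237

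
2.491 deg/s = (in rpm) 0.4152. Check: 1 deg/s = 0.017453293 rad/s, so 2.491 deg/s = 2.491 * 0.017453293 = 0.043476152 rad/s. 1 rpm = 0.10471976 rad/s, so 0.043476152 rad/s = 0.043476152 / 0.10471976 = 0.41516667 rpm ≈ 0.4152 rpm (4 s.f.).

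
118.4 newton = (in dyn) 1.184e+07. Check: 118.4 newton = 118.4 N. 1 dyn = 1e-05 N, so 118.4 N = 118.4 / 1e-05 = 11840000 dyn ≈ 1.184e+07 dyn (4 s.f.).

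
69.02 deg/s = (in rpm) 11.5. Check: 1 deg/s = 0.017453293 rad/s, so 69.02 deg/s = 69.02 * 0.017453293 = 1.2046262 rad/s. 1 rpm = 0.10471976 rad/s, so 1.2046262 rad/s = 1.2046262 / 0.10471976 = 11.503333 rpm ≈ 11.5 rpm (4 s.f.).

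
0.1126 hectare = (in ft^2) 1 hectare = 10000 m^2, so 0.1126 hectare = 0.1126 * 10000 = 1126 m^2. 1 ft^2 = 0.09290304 m^2, so 1126 m^2 = 1126 / 0.09290304 = 12120.163 ft^2 ≈ 1.212e+04 ft^2 (4 s.f.). Final answer: 1.212e+04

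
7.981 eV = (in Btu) 1 eV = 1.6021766e-19 J, so 7.981 eV = 7.981 * 1.6021766e-19 = 1.2786972e-18 J. 1 Btu = 1055.0559 J, so 1.2786972e-18 J = 1.2786972e-18 / 1055.0559 = 1.2119711e-21 Btu ≈ 1.212e-21 Btu (4 s.f.). Final answer: 1.212e-21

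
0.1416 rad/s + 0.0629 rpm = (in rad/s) 0.1416 rad/s is already in rad/s. 1 rpm = 0.10471976 rad/s, so 0.0629 rpm = 0.0629 * 0.10471976 = 0.0065868726 rad/s. Sum: 0.1416 + 0.0065868726 = 0.14818687 rad/s. Result: 0.14818687 rad/s ≈ 0.1482 rad/s (4 s.f.). Final answer: 0.1482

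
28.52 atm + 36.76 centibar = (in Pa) 2.927e+06. Check: 1 atm = 101325 Pa, so 28.52 atm = 28.52 * 101325 = 2889789 Pa. 1 centibar = 1000 Pa, so 36.76 centibar = 36.76 * 1000 = 36760 Pa. Sum: 2889789 + 36760 = 2926549 Pa. Result: 2926549 Pa ≈ 2.927e+06 Pa (4 s.f.).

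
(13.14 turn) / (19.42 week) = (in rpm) 6.713e-05. Check: 1 turn = 6.2831853 rad, so 13.14 turn = 13.14 * 6.2831853 = 82.561055 rad. 1 week = 604800 s, so 19.42 week = 19.42 * 604800 = 11745216 s. Combine: 82.561055 rad / 11745216 s = 7.0293347e-06 rad/s. 1 rpm = 0.10471976 rad/s, so 7.0293347e-06 rad/s = 7.0293347e-06 / 0.10471976 = 6.7125202e-05 rpm ≈ 6.713e-05 rpm (4 s.f.).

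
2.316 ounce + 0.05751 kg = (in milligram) 1 ounce = 0.028349523 kg, so 2.316 ounce = 2.316 * 0.028349523 = 0.065657496 kg. 0.05751 kg is already in kg. Sum: 0.065657496 + 0.05751 = 0.1231675 kg. 1 milligram = 1e-06 kg, so 0.1231675 kg = 0.1231675 / 1e-06 = 123167.5 milligram ≈ 1.232e+05 milligram (4 s.f.). Final answer: 1.232e+05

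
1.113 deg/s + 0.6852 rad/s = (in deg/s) 1 deg/s = 0.017453293 rad/s, so 1.113 deg/s = 1.113 * 0.017453293 = 0.019425515 rad/s. 0.6852 rad/s is already in rad/s. Sum: 0.019425515 + 0.6852 = 0.70462551 rad/s. 1 deg/s = 0.017453293 rad/s, so 0.70462551 rad/s = 0.70462551 / 0.017453293 = 40.372068 deg/s ≈ 40.37 deg/s (4 s.f.). Final answer: 40.37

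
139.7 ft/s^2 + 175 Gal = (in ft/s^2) 1 ft/s^2 = 0.3048 m/s^2, so 139.7 ft/s^2 = 139.7 * 0.3048 = 42.58056 m/s^2. 1 Gal = 0.01 m/s^2, so 175 Gal = 175 * 0.01 = 1.75 m/s^2. Sum: 42.58056 + 1.75 = 44.33056 m/s^2. 1 ft/s^2 = 0.3048 m/s^2, so 44.33056 m/s^2 = 44.33056 / 0.3048 = 145.44147 ft/s^2 ≈ 145.4 ft/s^2 (4 s.f.). Final answer: 145.4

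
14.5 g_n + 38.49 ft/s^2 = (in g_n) 15.7. Check: 1 g_n = 9.80665 m/s^2, so 14.5 g_n = 14.5 * 9.80665 = 142.19643 m/s^2. 1 ft/s^2 = 0.3048 m/s^2, so 38.49 ft/s^2 = 38.49 * 0.3048 = 11.731752 m/s^2. Sum: 142.19643 + 11.731752 = 153.92818 m/s^2. 1 g_n = 9.80665 m/s^2, so 153.92818 m/s^2 = 153.92818 / 9.80665 = 15.696306 g_n ≈ 15.7 g_n (4 s.f.).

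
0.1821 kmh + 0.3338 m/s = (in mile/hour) 0.8598. Check: 1 kmh = 0.27777778 m/s, so 0.1821 kmh = 0.1821 * 0.27777778 = 0.050583333 m/s. 0.3338 m/s is already in m/s. Sum: 0.050583333 + 0.3338 = 0.38438333 m/s. 1 mile/hour = 0.44704 m/s, so 0.38438333 m/s = 0.38438333 / 0.44704 = 0.85984103 mile/hour ≈ 0.8598 mile/hour (4 s.f.).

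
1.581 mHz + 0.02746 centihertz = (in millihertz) 1.856. Check: 1 mHz = 0.001 Hz, so 1.581 mHz = 1.581 * 0.001 = 0.001581 Hz. 1 centihertz = 0.01 Hz, so 0.02746 centihertz = 0.02746 * 0.01 = 0.0002746 Hz. Sum: 0.001581 + 0.0002746 = 0.0018556 Hz. 1 millihertz = 0.001 Hz, so 0.0018556 Hz = 0.0018556 / 0.001 = 1.8556 millihertz ≈ 1.856 millihertz (4 s.f.).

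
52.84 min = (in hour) 1 min = 60 s, so 52.84 min = 52.84 * 60 = 3170.4 s. 1 hour = 3600 s, so 3170.4 s = 3170.4 / 3600 = 0.88066667 hour ≈ 0.8807 hour (4 s.f.). Final answer: 0.8807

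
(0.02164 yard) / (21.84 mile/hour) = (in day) 1 yard = 0.9144 m, so 0.02164 yard = 0.02164 * 0.9144 = 0.019787616 m. 1 mile/hour = 0.44704 m/s, so 21.84 mile/hour = 21.84 * 0.44704 = 9.7633536 m/s. Combine: 0.019787616 m / 9.7633536 m/s = 0.0020267233 s. 1 day = 86400 s, so 0.0020267233 s = 0.0020267233 / 86400 = 2.3457445e-08 day ≈ 2.346e-08 day (4 s.f.). Final answer: 2.346e-08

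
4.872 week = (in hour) 818.5. Check: 1 week = 604800 s, so 4.872 week = 4.872 * 604800 = 2946585.6 s. 1 hour = 3600 s, so 2946585.6 s = 2946585.6 / 3600 = 818.496 hour ≈ 818.5 hour (4 s.f.).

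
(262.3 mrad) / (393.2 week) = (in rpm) 1.053e-08. Check: 1 mrad = 0.001 rad, so 262.3 mrad = 262.3 * 0.001 = 0.2623 rad. 1 week = 604800 s, so 393.2 week = 393.2 * 604800 = 2.3780736e+08 s. Combine: 0.2623 rad / 2.3780736e+08 s = 1.1029936e-09 rad/s. 1 rpm = 0.10471976 rad/s, so 1.1029936e-09 rad/s = 1.1029936e-09 / 0.10471976 = 1.0532813e-08 rpm ≈ 1.053e-08 rpm (4 s.f.).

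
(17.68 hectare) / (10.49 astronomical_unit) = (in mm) 1 hectare = 10000 m^2, so 17.68 hectare = 17.68 * 10000 = 176800 m^2. 1 astronomical_unit = 1.4959787e+11 m, so 10.49 astronomical_unit = 10.49 * 1.4959787e+11 = 1.5692817e+12 m. Combine: 176800 m^2 / 1.5692817e+12 m = 1.1266301e-07 m. 1 mm = 0.001 m, so 1.1266301e-07 m = 1.1266301e-07 / 0.001 = 0.00011266301 mm ≈ 0.0001127 mm (4 s.f.). Final answer: 0.0001127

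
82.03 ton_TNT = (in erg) 3.432e+18. Check: 1 ton_TNT = 4.184e+09 J, so 82.03 ton_TNT = 82.03 * 4.184e+09 = 3.4321352e+11 J. 1 erg = 1e-07 J, so 3.4321352e+11 J = 3.4321352e+11 / 1e-07 = 3.4321352e+18 erg ≈ 3.432e+18 erg (4 s.f.).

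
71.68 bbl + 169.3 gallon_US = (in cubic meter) 12.04. Check: 1 bbl = 0.15898729 m^3, so 71.68 bbl = 71.68 * 0.15898729 = 11.396209 m^3. 1 gallon_US = 0.0037854118 m^3, so 169.3 gallon_US = 169.3 * 0.0037854118 = 0.64087022 m^3. Sum: 11.396209 + 0.64087022 = 12.03708 m^3. 12.03708 m^3 = 12.03708 cubic meter ≈ 12.04 cubic meter (4 s.f.).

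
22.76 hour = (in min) 1366. Check: 1 hour = 3600 s, so 22.76 hour = 22.76 * 3600 = 81936 s. 1 min = 60 s, so 81936 s = 81936 / 60 = 1365.6 min ≈ 1366 min (4 s.f.).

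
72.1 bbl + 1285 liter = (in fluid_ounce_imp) 1 bbl = 0.15898729 m^3, so 72.1 bbl = 72.1 * 0.15898729 = 11.462984 m^3. 1 liter = 0.001 m^3, so 1285 liter = 1285 * 0.001 = 1.285 m^3. Sum: 11.462984 + 1.285 = 12.747984 m^3. 1 fluid_ounce_imp = 2.8413063e-05 m^3, so 12.747984 m^3 = 12.747984 / 2.8413063e-05 = 448666.31 fluid_ounce_imp ≈ 4.487e+05 fluid_ounce_imp (4 s.f.). Final answer: 4.487e+05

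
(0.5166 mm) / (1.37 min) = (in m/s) 1 mm = 0.001 m, so 0.5166 mm = 0.5166 * 0.001 = 0.0005166 m. 1 min = 60 s, so 1.37 min = 1.37 * 60 = 82.2 s. Combine: 0.0005166 m / 82.2 s = 6.2846715e-06 m/s. Result: 6.2846715e-06 m/s ≈ 6.285e-06 m/s (4 s.f.). Final answer: 6.285e-06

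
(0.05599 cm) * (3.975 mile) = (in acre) 1 cm = 0.01 m, so 0.05599 cm = 0.05599 * 0.01 = 0.0005599 m. 1 mile = 1609.344 m, so 3.975 mile = 3.975 * 1609.344 = 6397.1424 m. Combine: 0.0005599 m * 6397.1424 m = 3.58176 m^2. 1 acre = 4046.8564 m^2, so 3.58176 m^2 = 3.58176 / 4046.8564 = 0.00088507218 acre ≈ 0.0008851 acre (4 s.f.). Final answer: 0.0008851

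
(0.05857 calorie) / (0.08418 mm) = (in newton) 2911. Check: 1 calorie = 4.184 J, so 0.05857 calorie = 0.05857 * 4.184 = 0.24505688 J. 1 mm = 0.001 m, so 0.08418 mm = 0.08418 * 0.001 = 8.418e-05 m. Combine: 0.24505688 J / 8.418e-05 m = 2911.1057 N. 2911.1057 N = 2911.1057 newton ≈ 2911 newton (4 s.f.).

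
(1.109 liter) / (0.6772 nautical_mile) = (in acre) 1 liter = 0.001 m^3, so 1.109 liter = 1.109 * 0.001 = 0.001109 m^3. 1 nautical_mile = 1852 m, so 0.6772 nautical_mile = 0.6772 * 1852 = 1254.1744 m. Combine: 0.001109 m^3 / 1254.1744 m = 8.8424704e-07 m^2. 1 acre = 4046.8564 m^2, so 8.8424704e-07 m^2 = 8.8424704e-07 / 4046.8564 = 2.185022e-10 acre ≈ 2.185e-10 acre (4 s.f.). Final answer: 2.185e-10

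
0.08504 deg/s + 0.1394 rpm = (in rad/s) 1 deg/s = 0.017453293 rad/s, so 0.08504 deg/s = 0.08504 * 0.017453293 = 0.001484228 rad/s. 1 rpm = 0.10471976 rad/s, so 0.1394 rpm = 0.1394 * 0.10471976 = 0.014597934 rad/s. Sum: 0.001484228 + 0.014597934 = 0.016082162 rad/s. Result: 0.016082162 rad/s ≈ 0.01608 rad/s (4 s.f.). Final answer: 0.01608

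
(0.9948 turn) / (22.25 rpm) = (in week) 4.436e-06. Check: 1 turn = 6.2831853 rad, so 0.9948 turn = 0.9948 * 6.2831853 = 6.2505127 rad. 1 rpm = 0.10471976 rad/s, so 22.25 rpm = 22.25 * 0.10471976 = 2.3300146 rad/s. Combine: 6.2505127 rad / 2.3300146 rad/s = 2.6826067 s. 1 week = 604800 s, so 2.6826067 s = 2.6826067 / 604800 = 4.435527e-06 week ≈ 4.436e-06 week (4 s.f.).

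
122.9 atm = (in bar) 124.5. Check: 1 atm = 101325 Pa, so 122.9 atm = 122.9 * 101325 = 12452842 Pa. 1 bar = 100000 Pa, so 12452842 Pa = 12452842 / 100000 = 124.52842 bar ≈ 124.5 bar (4 s.f.).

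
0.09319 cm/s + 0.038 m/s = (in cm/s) 1 cm/s = 0.01 m/s, so 0.09319 cm/s = 0.09319 * 0.01 = 0.0009319 m/s. 0.038 m/s is already in m/s. Sum: 0.0009319 + 0.038 = 0.0389319 m/s. 1 cm/s = 0.01 m/s, so 0.0389319 m/s = 0.0389319 / 0.01 = 3.89319 cm/s ≈ 3.893 cm/s (4 s.f.). Final answer: 3.893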